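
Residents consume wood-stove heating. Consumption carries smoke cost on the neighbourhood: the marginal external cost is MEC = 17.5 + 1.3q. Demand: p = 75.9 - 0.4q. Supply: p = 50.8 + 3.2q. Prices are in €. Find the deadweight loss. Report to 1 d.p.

DWL = €72.0

Market equilibrium (private): 50.8 + 3.2q = 75.9 - 0.4q → q_m = 6.9722.
Social marginal benefit = demand − MEC = 58.4 - 1.7q.
Set SMB = MC: 58.4 - 1.7q = 50.8 + 3.2q → q* = 1.5510.
The welfare-loss triangle has base |q_m − q*| and height MEC(q_m) (the vertical gap between SMB and MC is zero at q* and MEC at q_m).
DWL = ½ × 5.4212 × 26.5639 = 72.0041.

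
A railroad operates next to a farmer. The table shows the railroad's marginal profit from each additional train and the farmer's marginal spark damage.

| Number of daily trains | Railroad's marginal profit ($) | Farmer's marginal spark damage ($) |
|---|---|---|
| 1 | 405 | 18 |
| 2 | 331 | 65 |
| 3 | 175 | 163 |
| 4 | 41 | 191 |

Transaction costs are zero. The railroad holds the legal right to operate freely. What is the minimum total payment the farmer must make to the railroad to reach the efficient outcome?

Left alone the railroad would choose level 4 (marginal profit stays positive).
Efficient level: k* = 3 (marginal profit ≥ marginal spark damage through 3).
The farmer must at least cover the railroad's forgone profit from cutting 4→3: 41 = 41.

$41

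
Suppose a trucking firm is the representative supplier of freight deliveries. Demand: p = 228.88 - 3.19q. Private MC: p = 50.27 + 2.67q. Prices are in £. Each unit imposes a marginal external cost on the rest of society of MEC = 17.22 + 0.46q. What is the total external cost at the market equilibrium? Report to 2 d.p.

Market equilibrium (private): 50.27 + 2.67q = 228.88 - 3.19q → q_m = 30.4795.
Total external cost = ∫₀^{q_m} (17.22 + 0.46q) dq = 17.22×30.4795 + ½×0.46×30.4795² = 738.5270.

£738.53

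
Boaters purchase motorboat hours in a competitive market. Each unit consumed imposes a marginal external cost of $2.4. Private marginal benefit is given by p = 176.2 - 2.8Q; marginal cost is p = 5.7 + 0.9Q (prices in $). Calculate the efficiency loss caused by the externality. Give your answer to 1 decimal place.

DWL = $0.8

Market equilibrium (private): 5.7 + 0.9Q = 176.2 - 2.8Q → Q_m = 46.0811.
Social marginal benefit = demand − MEC = 173.8 - 2.8Q.
Set SMB = MC: 173.8 - 2.8Q = 5.7 + 0.9Q → Q* = 45.4324.
Between Q* and Q_m the wedge MC − SMB runs linearly from 0 to MEC(Q_m), so the loss is a triangle.
DWL = ½ × 0.6487 × 2.4000 = 0.7784.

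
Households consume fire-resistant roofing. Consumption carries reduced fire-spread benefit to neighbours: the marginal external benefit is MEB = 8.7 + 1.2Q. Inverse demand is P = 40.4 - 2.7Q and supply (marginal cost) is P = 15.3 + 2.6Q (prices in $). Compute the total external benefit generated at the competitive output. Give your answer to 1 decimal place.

$54.7

Market equilibrium (private): 15.3 + 2.6Q = 40.4 - 2.7Q → Q_m = 4.7358.
Total external benefit = ∫₀^{Q_m} (8.7 + 1.2Q) dQ = 8.7×4.7358 + ½×1.2×4.7358² = 54.6581.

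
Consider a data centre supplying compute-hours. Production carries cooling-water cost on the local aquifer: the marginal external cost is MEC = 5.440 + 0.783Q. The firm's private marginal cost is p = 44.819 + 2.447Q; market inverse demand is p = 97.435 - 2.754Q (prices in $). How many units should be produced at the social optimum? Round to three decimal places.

Q* = 7.884

Social marginal cost = private MC + MEC = 50.259 + 3.230Q.
Set SMC = demand: 50.259 + 3.230Q = 97.435 - 2.754Q → Q* = 7.8837.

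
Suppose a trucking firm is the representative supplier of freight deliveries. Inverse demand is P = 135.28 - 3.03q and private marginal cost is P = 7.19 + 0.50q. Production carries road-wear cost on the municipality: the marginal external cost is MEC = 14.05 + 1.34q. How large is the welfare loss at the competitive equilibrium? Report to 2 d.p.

Market equilibrium (private): 7.19 + 0.50q = 135.28 - 3.03q → q_m = 36.2861.
Social marginal cost = private MC + MEC = 21.24 + 1.84q.
Set SMC = demand: 21.24 + 1.84q = 135.28 - 3.03q → q* = 23.4168.
The loss is the area between SMC and demand from q* to q_m; with linear curves that's a triangle of height MEC(q_m).
DWL = ½ × 12.8693 × 62.6734 = 403.2814.

DWL = 403.28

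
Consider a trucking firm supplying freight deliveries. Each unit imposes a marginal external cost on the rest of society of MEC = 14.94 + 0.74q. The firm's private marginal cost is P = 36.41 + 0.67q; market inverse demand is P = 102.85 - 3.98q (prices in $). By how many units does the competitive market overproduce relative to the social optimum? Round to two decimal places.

4.73 units

Market equilibrium (private): 36.41 + 0.67q = 102.85 - 3.98q → q_m = 14.2882.
Social marginal cost = private MC + MEC = 51.35 + 1.41q.
Set SMC = demand: 51.35 + 1.41q = 102.85 - 3.98q → q* = 9.5547.
Gap = |14.2882 − 9.5547| = 4.7335.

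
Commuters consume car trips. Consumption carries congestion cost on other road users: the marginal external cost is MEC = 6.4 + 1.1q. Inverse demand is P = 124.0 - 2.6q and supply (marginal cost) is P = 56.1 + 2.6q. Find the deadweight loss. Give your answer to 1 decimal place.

DWL = 34.2

Market equilibrium (private): 56.1 + 2.6q = 124.0 - 2.6q → q_m = 13.0577.
Social marginal benefit = demand − MEC = 117.6 - 3.7q.
Set SMB = MC: 117.6 - 3.7q = 56.1 + 2.6q → q* = 9.7619.
The welfare-loss triangle has base |q_m − q*| and height MEC(q_m) (the vertical gap between SMB and MC is zero at q* and MEC at q_m).
DWL = ½ × 3.2958 × 20.7635 = 34.2162.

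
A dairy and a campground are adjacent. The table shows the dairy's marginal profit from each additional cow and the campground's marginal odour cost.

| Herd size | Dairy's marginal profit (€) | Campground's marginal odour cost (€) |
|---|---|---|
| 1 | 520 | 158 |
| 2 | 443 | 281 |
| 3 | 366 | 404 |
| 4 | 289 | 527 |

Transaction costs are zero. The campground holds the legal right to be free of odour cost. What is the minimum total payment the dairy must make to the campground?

Efficient level: marginal profit ≥ marginal odour cost through level 2, so k* = 2.
With the campground holding the right, the dairy must at least compensate total damage at k*: 158 + 281 = 439.

€439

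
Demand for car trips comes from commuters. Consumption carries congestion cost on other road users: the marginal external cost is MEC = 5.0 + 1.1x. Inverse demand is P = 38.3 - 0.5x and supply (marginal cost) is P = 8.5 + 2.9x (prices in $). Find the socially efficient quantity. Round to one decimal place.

x* = 5.5

Social marginal benefit = demand − MEC = 33.3 - 1.6x.
Set SMB = MC: 33.3 - 1.6x = 8.5 + 2.9x → x* = 5.5111.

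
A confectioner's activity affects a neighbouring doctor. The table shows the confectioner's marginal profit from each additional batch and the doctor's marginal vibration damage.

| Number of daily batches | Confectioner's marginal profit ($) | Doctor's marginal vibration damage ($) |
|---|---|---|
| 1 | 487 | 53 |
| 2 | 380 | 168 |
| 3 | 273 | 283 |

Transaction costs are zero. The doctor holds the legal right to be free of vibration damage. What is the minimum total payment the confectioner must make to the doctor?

$221

Efficient level: marginal profit ≥ marginal vibration damage through level 2, so k* = 2.
With the doctor holding the right, the confectioner must at least compensate total damage at k*: 53 + 168 = 221.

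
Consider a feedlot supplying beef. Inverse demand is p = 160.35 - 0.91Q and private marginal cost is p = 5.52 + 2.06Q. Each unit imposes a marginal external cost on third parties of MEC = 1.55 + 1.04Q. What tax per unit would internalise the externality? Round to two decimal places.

Social marginal cost = private MC + MEC = 7.07 + 3.10Q.
Set SMC = demand: 7.07 + 3.10Q = 160.35 - 0.91Q → Q* = 38.2244.
The Pigouvian tax equals MEC at Q*: 1.55 + 1.04×38.2244 = 41.3034.

tax = 41.30 per unit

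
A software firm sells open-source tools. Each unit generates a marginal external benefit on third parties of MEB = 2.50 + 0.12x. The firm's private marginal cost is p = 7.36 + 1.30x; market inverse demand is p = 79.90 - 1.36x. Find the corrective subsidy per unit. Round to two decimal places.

Social marginal cost = private MC − MEB = 4.86 + 1.18x.
Set SMC = demand: 4.86 + 1.18x = 79.90 - 1.36x → x* = 29.5433.
The Pigouvian subsidy equals MEB at x*: 2.50 + 0.12×29.5433 = 6.0452.

subsidy = 6.05 per unit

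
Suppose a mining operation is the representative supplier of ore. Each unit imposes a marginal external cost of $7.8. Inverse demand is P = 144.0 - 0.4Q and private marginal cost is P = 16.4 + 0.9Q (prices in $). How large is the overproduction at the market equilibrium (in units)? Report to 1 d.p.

6.0 units

Market equilibrium (private): 16.4 + 0.9Q = 144.0 - 0.4Q → Q_m = 98.1538.
Social marginal cost = private MC + MEC = 24.2 + 0.9Q.
Set SMC = demand: 24.2 + 0.9Q = 144.0 - 0.4Q → Q* = 92.1538.
Gap = |98.1538 − 92.1538| = 6.0000.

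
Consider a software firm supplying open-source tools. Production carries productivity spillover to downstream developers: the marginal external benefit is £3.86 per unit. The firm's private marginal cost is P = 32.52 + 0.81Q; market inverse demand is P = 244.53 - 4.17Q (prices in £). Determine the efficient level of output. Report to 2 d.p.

Q* = 43.35

Social marginal cost = private MC − MEB = 28.66 + 0.81Q.
Set SMC = demand: 28.66 + 0.81Q = 244.53 - 4.17Q → Q* = 43.3474.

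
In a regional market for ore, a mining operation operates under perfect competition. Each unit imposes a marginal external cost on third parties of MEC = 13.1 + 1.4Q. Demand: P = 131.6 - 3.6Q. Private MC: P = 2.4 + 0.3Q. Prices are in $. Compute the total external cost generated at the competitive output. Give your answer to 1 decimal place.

Market equilibrium (private): 2.4 + 0.3Q = 131.6 - 3.6Q → Q_m = 33.1282.
Total external cost = ∫₀^{Q_m} (13.1 + 1.4Q) dQ = 13.1×33.1282 + ½×1.4×33.1282² = 1202.2138.

$1202.2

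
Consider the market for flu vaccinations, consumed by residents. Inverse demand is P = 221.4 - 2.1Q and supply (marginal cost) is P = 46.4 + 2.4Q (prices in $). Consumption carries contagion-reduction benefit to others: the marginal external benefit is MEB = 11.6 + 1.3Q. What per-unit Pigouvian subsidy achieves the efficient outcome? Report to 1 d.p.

subsidy = $87.4 per unit

Social marginal benefit = demand + MEB = 233.0 - 0.8Q.
Set SMB = MC: 233.0 - 0.8Q = 46.4 + 2.4Q → Q* = 58.3125.
The Pigouvian subsidy equals MEB at Q*: 11.6 + 1.3×58.3125 = 87.4063.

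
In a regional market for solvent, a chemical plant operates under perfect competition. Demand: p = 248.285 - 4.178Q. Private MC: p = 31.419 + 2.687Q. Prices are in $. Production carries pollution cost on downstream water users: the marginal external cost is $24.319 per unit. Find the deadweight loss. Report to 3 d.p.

Market equilibrium (private): 31.419 + 2.687Q = 248.285 - 4.178Q → Q_m = 31.5901.
Social marginal cost = private MC + MEC = 55.738 + 2.687Q.
Set SMC = demand: 55.738 + 2.687Q = 248.285 - 4.178Q → Q* = 28.0476.
Height of the DWL triangle at Q_m is SMC(Q_m) − demand(Q_m) = MEC(Q_m) = 24.3190.
DWL = ½ × 3.5425 × 24.3190 = 43.0750.

DWL = $43.075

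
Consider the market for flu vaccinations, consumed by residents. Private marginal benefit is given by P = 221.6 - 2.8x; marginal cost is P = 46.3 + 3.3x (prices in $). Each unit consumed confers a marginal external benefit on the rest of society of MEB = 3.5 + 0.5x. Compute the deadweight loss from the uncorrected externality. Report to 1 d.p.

Market equilibrium (private): 46.3 + 3.3x = 221.6 - 2.8x → x_m = 28.7377.
Social marginal benefit = demand + MEB = 225.1 - 2.3x.
Set SMB = MC: 225.1 - 2.3x = 46.3 + 3.3x → x* = 31.9286.
Between x* and x_m the wedge SMB − MC runs linearly from 0 to MEB(x_m), so the loss is a triangle.
DWL = ½ × 3.1909 × 17.8689 = 28.5089.

DWL = $28.5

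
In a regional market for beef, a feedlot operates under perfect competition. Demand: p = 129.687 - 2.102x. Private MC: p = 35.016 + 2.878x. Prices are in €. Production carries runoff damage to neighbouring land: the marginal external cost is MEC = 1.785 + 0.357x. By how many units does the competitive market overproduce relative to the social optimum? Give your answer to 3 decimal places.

1.606 units

Market equilibrium (private): 35.016 + 2.878x = 129.687 - 2.102x → x_m = 19.0102.
Social marginal cost = private MC + MEC = 36.801 + 3.235x.
Set SMC = demand: 36.801 + 3.235x = 129.687 - 2.102x → x* = 17.4042.
Gap = |19.0102 − 17.4042| = 1.6060.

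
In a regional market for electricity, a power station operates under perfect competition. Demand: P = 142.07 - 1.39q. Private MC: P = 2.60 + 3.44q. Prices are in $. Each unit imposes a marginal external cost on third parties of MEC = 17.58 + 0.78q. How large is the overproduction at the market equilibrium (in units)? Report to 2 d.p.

7.15 units

Market equilibrium (private): 2.60 + 3.44q = 142.07 - 1.39q → q_m = 28.8758.
Social marginal cost = private MC + MEC = 20.18 + 4.22q.
Set SMC = demand: 20.18 + 4.22q = 142.07 - 1.39q → q* = 21.7273.
Gap = |28.8758 − 21.7273| = 7.1485.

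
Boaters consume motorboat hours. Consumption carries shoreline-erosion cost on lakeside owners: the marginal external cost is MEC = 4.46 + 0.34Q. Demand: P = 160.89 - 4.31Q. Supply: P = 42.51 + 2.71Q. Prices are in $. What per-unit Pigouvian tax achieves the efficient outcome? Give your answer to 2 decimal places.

tax = $9.72 per unit

Social marginal benefit = demand − MEC = 156.43 - 4.65Q.
Set SMB = MC: 156.43 - 4.65Q = 42.51 + 2.71Q → Q* = 15.4783.
The Pigouvian tax equals MEC at Q*: 4.46 + 0.34×15.4783 = 9.7226.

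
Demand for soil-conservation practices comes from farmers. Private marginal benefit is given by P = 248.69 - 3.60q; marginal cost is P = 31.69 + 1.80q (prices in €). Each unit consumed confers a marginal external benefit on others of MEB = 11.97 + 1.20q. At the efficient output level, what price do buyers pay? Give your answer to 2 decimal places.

Social marginal benefit = demand + MEB = 260.66 - 2.40q.
Set SMB = MC: 260.66 - 2.40q = 31.69 + 1.80q → q* = 54.5167.
Consumer price on the demand curve at q*: 248.69 − 3.60×54.5167 = 52.4299.

P = €52.43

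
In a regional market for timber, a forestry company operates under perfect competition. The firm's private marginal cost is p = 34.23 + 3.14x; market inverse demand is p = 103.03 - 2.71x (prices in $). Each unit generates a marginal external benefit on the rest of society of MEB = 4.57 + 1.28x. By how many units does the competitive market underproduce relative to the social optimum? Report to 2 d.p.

4.29 units

Market equilibrium (private): 34.23 + 3.14x = 103.03 - 2.71x → x_m = 11.7607.
Social marginal cost = private MC − MEB = 29.66 + 1.86x.
Set SMC = demand: 29.66 + 1.86x = 103.03 - 2.71x → x* = 16.0547.
Gap = |11.7607 − 16.0547| = 4.2940.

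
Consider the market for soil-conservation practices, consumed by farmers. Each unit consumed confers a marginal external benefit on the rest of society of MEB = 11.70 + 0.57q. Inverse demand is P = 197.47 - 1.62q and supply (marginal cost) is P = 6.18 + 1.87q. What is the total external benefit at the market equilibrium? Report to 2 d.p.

Market equilibrium (private): 6.18 + 1.87q = 197.47 - 1.62q → q_m = 54.8109.
Total external benefit = ∫₀^{q_m} (11.70 + 0.57q) dq = 11.70×54.8109 + ½×0.57×54.8109² = 1497.4944.

1497.49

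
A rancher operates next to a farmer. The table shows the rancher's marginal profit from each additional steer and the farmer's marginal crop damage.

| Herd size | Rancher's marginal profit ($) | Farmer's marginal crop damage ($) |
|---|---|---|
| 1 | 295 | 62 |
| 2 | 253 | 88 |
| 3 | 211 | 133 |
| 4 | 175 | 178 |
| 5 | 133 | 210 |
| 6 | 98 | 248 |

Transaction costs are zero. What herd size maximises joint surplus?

Bargaining reaches the level where marginal profit last exceeds marginal crop damage.
That holds through level 3 (211 ≥ 133) but not at 4 (175 < 178).

3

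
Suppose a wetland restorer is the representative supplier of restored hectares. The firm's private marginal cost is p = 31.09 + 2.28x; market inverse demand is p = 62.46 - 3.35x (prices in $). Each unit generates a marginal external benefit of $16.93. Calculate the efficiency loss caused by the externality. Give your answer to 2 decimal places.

DWL = $25.46

Market equilibrium (private): 31.09 + 2.28x = 62.46 - 3.35x → x_m = 5.5719.
Social marginal cost = private MC − MEB = 14.16 + 2.28x.
Set SMC = demand: 14.16 + 2.28x = 62.46 - 3.35x → x* = 8.5790.
The welfare-loss triangle has base |x_m − x*| and height MEB(x_m) (the vertical gap between SMC and demand is zero at x* and MEB at x_m).
DWL = ½ × 3.0071 × 16.9300 = 25.4551.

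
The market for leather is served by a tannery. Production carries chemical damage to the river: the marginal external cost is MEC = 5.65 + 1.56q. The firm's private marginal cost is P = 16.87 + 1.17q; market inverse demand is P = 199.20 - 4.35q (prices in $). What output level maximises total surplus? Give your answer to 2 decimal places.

Social marginal cost = private MC + MEC = 22.52 + 2.73q.
Set SMC = demand: 22.52 + 2.73q = 199.20 - 4.35q → q* = 24.9548.

q* = 24.95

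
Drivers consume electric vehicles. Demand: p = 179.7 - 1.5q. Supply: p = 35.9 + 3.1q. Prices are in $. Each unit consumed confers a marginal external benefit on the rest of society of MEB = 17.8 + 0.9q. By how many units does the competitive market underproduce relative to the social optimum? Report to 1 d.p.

Market equilibrium (private): 35.9 + 3.1q = 179.7 - 1.5q → q_m = 31.2609.
Social marginal benefit = demand + MEB = 197.5 - 0.6q.
Set SMB = MC: 197.5 - 0.6q = 35.9 + 3.1q → q* = 43.6757.
Gap = |31.2609 − 43.6757| = 12.4148.

12.4 units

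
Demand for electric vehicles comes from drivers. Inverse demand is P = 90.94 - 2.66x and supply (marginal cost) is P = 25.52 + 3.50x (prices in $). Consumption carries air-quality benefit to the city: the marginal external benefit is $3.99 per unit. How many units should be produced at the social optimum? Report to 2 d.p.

Social marginal benefit = demand + MEB = 94.93 - 2.66x.
Set SMB = MC: 94.93 - 2.66x = 25.52 + 3.50x → x* = 11.2679.

x* = 11.27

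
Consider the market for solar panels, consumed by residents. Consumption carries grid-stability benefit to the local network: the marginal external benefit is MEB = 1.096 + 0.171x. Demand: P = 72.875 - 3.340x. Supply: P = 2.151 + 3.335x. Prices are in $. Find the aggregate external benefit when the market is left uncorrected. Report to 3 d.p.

Market equilibrium (private): 2.151 + 3.335x = 72.875 - 3.340x → x_m = 10.5954.
Total external benefit = ∫₀^{x_m} (1.096 + 0.171x) dx = 1.096×10.5954 + ½×0.171×10.5954² = 21.2110.

$21.211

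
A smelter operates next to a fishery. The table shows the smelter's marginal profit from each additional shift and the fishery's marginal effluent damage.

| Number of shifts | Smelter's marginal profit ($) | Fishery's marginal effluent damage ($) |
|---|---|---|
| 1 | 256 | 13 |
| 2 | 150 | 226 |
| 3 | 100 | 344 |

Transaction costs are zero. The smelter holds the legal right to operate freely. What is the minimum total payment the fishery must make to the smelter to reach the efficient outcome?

Left alone the smelter would choose level 3 (marginal profit stays positive).
Efficient level: k* = 1 (marginal profit ≥ marginal effluent damage through 1).
The fishery must at least cover the smelter's forgone profit from cutting 3→1: 150 + 100 = 250.

$250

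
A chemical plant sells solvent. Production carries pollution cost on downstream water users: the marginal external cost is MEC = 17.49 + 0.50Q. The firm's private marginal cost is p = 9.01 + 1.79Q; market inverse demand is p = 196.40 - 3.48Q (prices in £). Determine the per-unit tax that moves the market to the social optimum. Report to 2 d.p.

Social marginal cost = private MC + MEC = 26.50 + 2.29Q.
Set SMC = demand: 26.50 + 2.29Q = 196.40 - 3.48Q → Q* = 29.4454.
The Pigouvian tax equals MEC at Q*: 17.49 + 0.50×29.4454 = 32.2127.

tax = £32.21 per unit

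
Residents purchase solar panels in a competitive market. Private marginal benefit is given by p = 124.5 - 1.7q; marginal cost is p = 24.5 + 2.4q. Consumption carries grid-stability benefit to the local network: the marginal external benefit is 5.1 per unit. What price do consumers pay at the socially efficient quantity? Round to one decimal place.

Social marginal benefit = demand + MEB = 129.6 - 1.7q.
Set SMB = MC: 129.6 - 1.7q = 24.5 + 2.4q → q* = 25.6341.
Consumer price on the demand curve at q*: 124.5 − 1.7×25.6341 = 80.9220.

P = 80.9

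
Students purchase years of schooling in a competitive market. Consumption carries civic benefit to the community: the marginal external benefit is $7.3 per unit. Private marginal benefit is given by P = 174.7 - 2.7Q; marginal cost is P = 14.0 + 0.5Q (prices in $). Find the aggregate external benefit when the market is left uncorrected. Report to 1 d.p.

$366.6

Market equilibrium (private): 14.0 + 0.5Q = 174.7 - 2.7Q → Q_m = 50.2188.
Total external benefit = MEB × Q_m = 7.3 × 50.2188 = 366.5972.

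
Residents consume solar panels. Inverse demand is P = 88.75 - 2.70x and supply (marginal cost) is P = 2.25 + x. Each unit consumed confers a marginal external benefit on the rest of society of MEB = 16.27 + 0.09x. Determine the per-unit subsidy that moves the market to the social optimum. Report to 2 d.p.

subsidy = 18.83 per unit

Social marginal benefit = demand + MEB = 105.02 - 2.61x.
Set SMB = MC: 105.02 - 2.61x = 2.25 + x → x* = 28.4681.
The Pigouvian subsidy equals MEB at x*: 16.27 + 0.09×28.4681 = 18.8321.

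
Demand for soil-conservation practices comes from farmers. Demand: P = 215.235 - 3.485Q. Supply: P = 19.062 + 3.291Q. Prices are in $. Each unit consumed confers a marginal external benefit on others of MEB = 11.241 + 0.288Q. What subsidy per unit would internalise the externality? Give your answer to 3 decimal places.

Social marginal benefit = demand + MEB = 226.476 - 3.197Q.
Set SMB = MC: 226.476 - 3.197Q = 19.062 + 3.291Q → Q* = 31.9689.
The Pigouvian subsidy equals MEB at Q*: 11.241 + 0.288×31.9689 = 20.4480.

subsidy = $20.448 per unit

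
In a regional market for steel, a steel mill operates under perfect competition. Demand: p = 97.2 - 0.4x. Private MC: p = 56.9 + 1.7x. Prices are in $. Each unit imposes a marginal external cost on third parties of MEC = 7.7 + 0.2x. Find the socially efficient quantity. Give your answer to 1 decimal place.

Social marginal cost = private MC + MEC = 64.6 + 1.9x.
Set SMC = demand: 64.6 + 1.9x = 97.2 - 0.4x → x* = 14.1739.

x* = 14.2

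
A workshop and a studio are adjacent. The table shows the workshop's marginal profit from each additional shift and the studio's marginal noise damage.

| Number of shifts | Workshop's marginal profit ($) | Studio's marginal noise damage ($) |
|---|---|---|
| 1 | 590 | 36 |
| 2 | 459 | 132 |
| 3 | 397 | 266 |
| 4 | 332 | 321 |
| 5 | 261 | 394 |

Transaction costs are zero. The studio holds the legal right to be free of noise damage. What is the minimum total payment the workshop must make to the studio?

Efficient level: marginal profit ≥ marginal noise damage through level 4, so k* = 4.
With the studio holding the right, the workshop must at least compensate total damage at k*: 36 + 132 + 266 + 321 = 755.

$755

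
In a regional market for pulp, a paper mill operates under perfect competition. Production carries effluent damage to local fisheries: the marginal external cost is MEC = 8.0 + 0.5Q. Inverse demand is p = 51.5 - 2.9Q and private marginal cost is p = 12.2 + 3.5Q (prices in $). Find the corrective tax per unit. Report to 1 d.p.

Social marginal cost = private MC + MEC = 20.2 + 4.0Q.
Set SMC = demand: 20.2 + 4.0Q = 51.5 - 2.9Q → Q* = 4.5362.
The Pigouvian tax equals MEC at Q*: 8.0 + 0.5×4.5362 = 10.2681.

tax = $10.3 per unit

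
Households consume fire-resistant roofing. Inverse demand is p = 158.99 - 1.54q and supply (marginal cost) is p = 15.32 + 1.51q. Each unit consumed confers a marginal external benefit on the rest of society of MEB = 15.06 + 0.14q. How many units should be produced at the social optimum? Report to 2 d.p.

q* = 54.55

Social marginal benefit = demand + MEB = 174.05 - 1.40q.
Set SMB = MC: 174.05 - 1.40q = 15.32 + 1.51q → q* = 54.5464.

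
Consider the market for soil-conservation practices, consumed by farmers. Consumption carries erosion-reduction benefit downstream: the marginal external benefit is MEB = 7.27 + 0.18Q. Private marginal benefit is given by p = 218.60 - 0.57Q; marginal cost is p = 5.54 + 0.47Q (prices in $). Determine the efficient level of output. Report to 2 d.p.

Social marginal benefit = demand + MEB = 225.87 - 0.39Q.
Set SMB = MC: 225.87 - 0.39Q = 5.54 + 0.47Q → Q* = 256.1977.

Q* = 256.20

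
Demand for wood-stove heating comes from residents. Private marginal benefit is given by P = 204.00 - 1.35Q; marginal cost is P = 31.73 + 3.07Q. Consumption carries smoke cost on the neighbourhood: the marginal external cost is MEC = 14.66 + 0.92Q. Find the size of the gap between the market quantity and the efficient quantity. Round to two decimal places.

9.46 units

Market equilibrium (private): 31.73 + 3.07Q = 204.00 - 1.35Q → Q_m = 38.9751.
Social marginal benefit = demand − MEC = 189.34 - 2.27Q.
Set SMB = MC: 189.34 - 2.27Q = 31.73 + 3.07Q → Q* = 29.5150.
Gap = |38.9751 − 29.5150| = 9.4601.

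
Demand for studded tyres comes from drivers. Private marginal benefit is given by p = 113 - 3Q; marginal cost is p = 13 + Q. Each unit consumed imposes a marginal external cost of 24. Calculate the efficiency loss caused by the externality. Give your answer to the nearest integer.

Market equilibrium (private): 13 + Q = 113 - 3Q → Q_m = 25.0000.
Social marginal benefit = demand − MEC = 89 - 3Q.
Set SMB = MC: 89 - 3Q = 13 + Q → Q* = 19.0000.
Height of the DWL triangle at Q_m is MC(Q_m) − SMB(Q_m) = MEC(Q_m) = 24.0000.
DWL = ½ × 6.0000 × 24.0000 = 72.0000.

DWL = 72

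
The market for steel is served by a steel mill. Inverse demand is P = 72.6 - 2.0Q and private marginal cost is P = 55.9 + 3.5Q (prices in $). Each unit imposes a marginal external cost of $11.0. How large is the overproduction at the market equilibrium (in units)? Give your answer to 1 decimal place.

Market equilibrium (private): 55.9 + 3.5Q = 72.6 - 2.0Q → Q_m = 3.0364.
Social marginal cost = private MC + MEC = 66.9 + 3.5Q.
Set SMC = demand: 66.9 + 3.5Q = 72.6 - 2.0Q → Q* = 1.0364.
Gap = |3.0364 − 1.0364| = 2.0000.

2.0 units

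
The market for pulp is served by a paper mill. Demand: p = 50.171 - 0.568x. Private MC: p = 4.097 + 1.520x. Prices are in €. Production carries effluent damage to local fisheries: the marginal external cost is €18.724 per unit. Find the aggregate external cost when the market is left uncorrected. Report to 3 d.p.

Market equilibrium (private): 4.097 + 1.520x = 50.171 - 0.568x → x_m = 22.0661.
Total external cost = MEC × x_m = 18.724 × 22.0661 = 413.1657.

€413.166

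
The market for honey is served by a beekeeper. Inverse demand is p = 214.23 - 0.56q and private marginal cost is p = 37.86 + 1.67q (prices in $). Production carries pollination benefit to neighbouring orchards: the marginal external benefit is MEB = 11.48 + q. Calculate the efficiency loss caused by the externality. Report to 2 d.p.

Market equilibrium (private): 37.86 + 1.67q = 214.23 - 0.56q → q_m = 79.0897.
Social marginal cost = private MC − MEB = 26.38 + 0.67q.
Set SMC = demand: 26.38 + 0.67q = 214.23 - 0.56q → q* = 152.7236.
Height of the DWL triangle at q_m is demand(q_m) − SMC(q_m) = MEB(q_m) = 90.5697.
DWL = ½ × 73.6339 × 90.5697 = 3334.5001.

DWL = $3334.50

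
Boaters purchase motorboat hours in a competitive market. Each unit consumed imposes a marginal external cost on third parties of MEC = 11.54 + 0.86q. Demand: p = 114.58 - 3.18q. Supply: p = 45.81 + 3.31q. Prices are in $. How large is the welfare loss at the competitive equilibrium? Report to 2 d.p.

DWL = $29.02

Market equilibrium (private): 45.81 + 3.31q = 114.58 - 3.18q → q_m = 10.5963.
Social marginal benefit = demand − MEC = 103.04 - 4.04q.
Set SMB = MC: 103.04 - 4.04q = 45.81 + 3.31q → q* = 7.7864.
The welfare-loss triangle has base |q_m − q*| and height MEC(q_m) (the vertical gap between SMB and MC is zero at q* and MEC at q_m).
DWL = ½ × 2.8099 × 20.6528 = 29.0162.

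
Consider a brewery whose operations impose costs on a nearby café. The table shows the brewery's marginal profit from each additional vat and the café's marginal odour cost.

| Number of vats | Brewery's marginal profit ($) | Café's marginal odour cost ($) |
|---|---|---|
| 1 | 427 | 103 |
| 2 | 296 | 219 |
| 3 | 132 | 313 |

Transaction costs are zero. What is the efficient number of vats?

Bargaining reaches the level where marginal profit last exceeds marginal odour cost.
That holds through level 2 (296 ≥ 219) but not at 3 (132 < 313).

2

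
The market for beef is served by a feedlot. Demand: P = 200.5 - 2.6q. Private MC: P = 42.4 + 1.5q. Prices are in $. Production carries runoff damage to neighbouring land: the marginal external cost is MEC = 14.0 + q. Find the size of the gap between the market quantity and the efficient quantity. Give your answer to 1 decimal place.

10.3 units

Market equilibrium (private): 42.4 + 1.5q = 200.5 - 2.6q → q_m = 38.5610.
Social marginal cost = private MC + MEC = 56.4 + 2.5q.
Set SMC = demand: 56.4 + 2.5q = 200.5 - 2.6q → q* = 28.2549.
Gap = |38.5610 − 28.2549| = 10.3061.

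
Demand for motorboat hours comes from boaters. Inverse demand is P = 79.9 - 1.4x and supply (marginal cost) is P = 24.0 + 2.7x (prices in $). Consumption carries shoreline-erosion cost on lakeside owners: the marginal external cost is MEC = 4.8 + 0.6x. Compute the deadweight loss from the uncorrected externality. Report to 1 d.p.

Market equilibrium (private): 24.0 + 2.7x = 79.9 - 1.4x → x_m = 13.6341.
Social marginal benefit = demand − MEC = 75.1 - 2.0x.
Set SMB = MC: 75.1 - 2.0x = 24.0 + 2.7x → x* = 10.8723.
The welfare-loss triangle has base |x_m − x*| and height MEC(x_m) (the vertical gap between SMB and MC is zero at x* and MEC at x_m).
DWL = ½ × 2.7618 × 12.9805 = 17.9248.

DWL = $17.9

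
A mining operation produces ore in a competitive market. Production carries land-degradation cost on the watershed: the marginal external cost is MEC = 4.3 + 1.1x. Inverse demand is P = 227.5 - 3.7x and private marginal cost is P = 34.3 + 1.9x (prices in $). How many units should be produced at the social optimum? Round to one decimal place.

Social marginal cost = private MC + MEC = 38.6 + 3.0x.
Set SMC = demand: 38.6 + 3.0x = 227.5 - 3.7x → x* = 28.1940.

x* = 28.2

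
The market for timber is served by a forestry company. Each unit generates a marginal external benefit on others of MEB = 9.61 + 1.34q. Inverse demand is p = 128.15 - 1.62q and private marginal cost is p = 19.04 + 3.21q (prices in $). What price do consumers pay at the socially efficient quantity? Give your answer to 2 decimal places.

Social marginal cost = private MC − MEB = 9.43 + 1.87q.
Set SMC = demand: 9.43 + 1.87q = 128.15 - 1.62q → q* = 34.0172.
Consumer price on the demand curve at q*: 128.15 − 1.62×34.0172 = 73.0421.

P = $73.04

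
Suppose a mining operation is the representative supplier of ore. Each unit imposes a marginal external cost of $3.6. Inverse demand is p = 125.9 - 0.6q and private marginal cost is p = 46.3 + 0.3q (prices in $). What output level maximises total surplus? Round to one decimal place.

Social marginal cost = private MC + MEC = 49.9 + 0.3q.
Set SMC = demand: 49.9 + 0.3q = 125.9 - 0.6q → q* = 84.4444.

q* = 84.4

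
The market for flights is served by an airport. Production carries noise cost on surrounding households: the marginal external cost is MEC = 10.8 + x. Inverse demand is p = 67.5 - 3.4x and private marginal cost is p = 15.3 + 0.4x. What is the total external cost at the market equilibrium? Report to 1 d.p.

242.7

Market equilibrium (private): 15.3 + 0.4x = 67.5 - 3.4x → x_m = 13.7368.
Total external cost = ∫₀^{x_m} (10.8 + 1.0x) dx = 10.8×13.7368 + ½×1.0×13.7368² = 242.7073.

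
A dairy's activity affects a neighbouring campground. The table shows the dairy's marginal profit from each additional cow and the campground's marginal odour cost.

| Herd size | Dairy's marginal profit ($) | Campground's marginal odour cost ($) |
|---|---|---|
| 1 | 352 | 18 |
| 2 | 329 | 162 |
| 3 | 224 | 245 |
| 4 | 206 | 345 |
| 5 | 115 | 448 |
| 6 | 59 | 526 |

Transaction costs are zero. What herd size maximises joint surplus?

Bargaining reaches the level where marginal profit last exceeds marginal odour cost.
That holds through level 2 (329 ≥ 162) but not at 3 (224 < 245).

2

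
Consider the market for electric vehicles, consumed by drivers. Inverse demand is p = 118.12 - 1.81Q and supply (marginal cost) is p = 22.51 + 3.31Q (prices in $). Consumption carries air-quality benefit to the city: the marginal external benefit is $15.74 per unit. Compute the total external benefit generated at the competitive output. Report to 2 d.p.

Market equilibrium (private): 22.51 + 3.31Q = 118.12 - 1.81Q → Q_m = 18.6738.
Total external benefit = MEB × Q_m = 15.74 × 18.6738 = 293.9256.

$293.93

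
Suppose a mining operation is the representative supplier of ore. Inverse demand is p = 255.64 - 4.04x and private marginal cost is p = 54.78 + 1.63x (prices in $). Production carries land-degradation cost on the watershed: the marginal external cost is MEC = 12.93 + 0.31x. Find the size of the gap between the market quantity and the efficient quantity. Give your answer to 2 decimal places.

Market equilibrium (private): 54.78 + 1.63x = 255.64 - 4.04x → x_m = 35.4250.
Social marginal cost = private MC + MEC = 67.71 + 1.94x.
Set SMC = demand: 67.71 + 1.94x = 255.64 - 4.04x → x* = 31.4264.
Gap = |35.4250 − 31.4264| = 3.9986.

4.00 units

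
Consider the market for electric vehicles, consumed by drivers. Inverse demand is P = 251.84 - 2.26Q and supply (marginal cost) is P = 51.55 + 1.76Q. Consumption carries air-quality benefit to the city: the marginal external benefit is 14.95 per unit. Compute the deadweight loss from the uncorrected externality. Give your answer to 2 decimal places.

Market equilibrium (private): 51.55 + 1.76Q = 251.84 - 2.26Q → Q_m = 49.8234.
Social marginal benefit = demand + MEB = 266.79 - 2.26Q.
Set SMB = MC: 266.79 - 2.26Q = 51.55 + 1.76Q → Q* = 53.5423.
The welfare-loss triangle has base |Q_m − Q*| and height MEB(Q_m) (the vertical gap between SMB and MC is zero at Q* and MEB at Q_m).
DWL = ½ × 3.7189 × 14.9500 = 27.7988.

DWL = 27.80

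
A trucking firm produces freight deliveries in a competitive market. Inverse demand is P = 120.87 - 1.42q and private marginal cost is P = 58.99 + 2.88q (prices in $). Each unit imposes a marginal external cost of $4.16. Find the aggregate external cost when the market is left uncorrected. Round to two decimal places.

$59.87

Market equilibrium (private): 58.99 + 2.88q = 120.87 - 1.42q → q_m = 14.3907.
Total external cost = MEC × q_m = 4.16 × 14.3907 = 59.8653.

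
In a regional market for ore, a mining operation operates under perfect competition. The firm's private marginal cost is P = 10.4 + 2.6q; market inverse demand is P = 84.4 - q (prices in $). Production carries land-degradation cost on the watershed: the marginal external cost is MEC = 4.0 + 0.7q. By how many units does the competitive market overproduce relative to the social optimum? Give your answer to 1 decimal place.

Market equilibrium (private): 10.4 + 2.6q = 84.4 - q → q_m = 20.5556.
Social marginal cost = private MC + MEC = 14.4 + 3.3q.
Set SMC = demand: 14.4 + 3.3q = 84.4 - q → q* = 16.2791.
Gap = |20.5556 − 16.2791| = 4.2765.

4.3 units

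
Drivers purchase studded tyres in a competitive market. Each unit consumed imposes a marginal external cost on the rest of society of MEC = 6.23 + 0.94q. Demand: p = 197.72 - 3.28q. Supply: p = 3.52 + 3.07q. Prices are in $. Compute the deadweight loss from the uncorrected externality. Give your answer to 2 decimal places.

DWL = $83.91

Market equilibrium (private): 3.52 + 3.07q = 197.72 - 3.28q → q_m = 30.5827.
Social marginal benefit = demand − MEC = 191.49 - 4.22q.
Set SMB = MC: 191.49 - 4.22q = 3.52 + 3.07q → q* = 25.7846.
The welfare-loss triangle has base |q_m − q*| and height MEC(q_m) (the vertical gap between SMB and MC is zero at q* and MEC at q_m).
DWL = ½ × 4.7981 × 34.9777 = 83.9133.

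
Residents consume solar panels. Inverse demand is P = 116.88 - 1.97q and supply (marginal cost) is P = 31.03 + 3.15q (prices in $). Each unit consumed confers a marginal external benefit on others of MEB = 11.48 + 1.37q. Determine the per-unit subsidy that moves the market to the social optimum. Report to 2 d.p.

Social marginal benefit = demand + MEB = 128.36 - 0.60q.
Set SMB = MC: 128.36 - 0.60q = 31.03 + 3.15q → q* = 25.9547.
The Pigouvian subsidy equals MEB at q*: 11.48 + 1.37×25.9547 = 47.0379.

subsidy = $47.04 per unit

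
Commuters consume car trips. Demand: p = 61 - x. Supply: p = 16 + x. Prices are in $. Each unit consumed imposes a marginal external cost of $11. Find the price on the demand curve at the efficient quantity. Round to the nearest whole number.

Social marginal benefit = demand − MEC = 50 - x.
Set SMB = MC: 50 - x = 16 + x → x* = 17.0000.
Consumer price on the demand curve at x*: 61 − 1×17.0000 = 44.0000.

P = $44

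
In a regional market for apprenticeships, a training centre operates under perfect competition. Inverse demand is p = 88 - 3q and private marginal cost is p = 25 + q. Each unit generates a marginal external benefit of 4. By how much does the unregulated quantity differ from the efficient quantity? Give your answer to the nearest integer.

Market equilibrium (private): 25 + q = 88 - 3q → q_m = 15.7500.
Social marginal cost = private MC − MEB = 21 + q.
Set SMC = demand: 21 + q = 88 - 3q → q* = 16.7500.
Gap = |15.7500 − 16.7500| = 1.0000.

1 units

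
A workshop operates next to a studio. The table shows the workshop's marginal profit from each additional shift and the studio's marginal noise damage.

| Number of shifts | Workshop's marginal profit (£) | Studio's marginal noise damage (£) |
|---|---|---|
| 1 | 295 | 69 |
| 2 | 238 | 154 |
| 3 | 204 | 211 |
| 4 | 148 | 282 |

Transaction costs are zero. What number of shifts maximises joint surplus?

2

Bargaining reaches the level where marginal profit last exceeds marginal noise damage.
That holds through level 2 (238 ≥ 154) but not at 3 (204 < 211).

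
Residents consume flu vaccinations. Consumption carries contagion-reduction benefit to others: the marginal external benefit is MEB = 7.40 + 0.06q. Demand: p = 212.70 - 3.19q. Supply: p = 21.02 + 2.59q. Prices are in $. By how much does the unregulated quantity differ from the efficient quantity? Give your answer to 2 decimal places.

Market equilibrium (private): 21.02 + 2.59q = 212.70 - 3.19q → q_m = 33.1626.
Social marginal benefit = demand + MEB = 220.10 - 3.13q.
Set SMB = MC: 220.10 - 3.13q = 21.02 + 2.59q → q* = 34.8042.
Gap = |33.1626 − 34.8042| = 1.6416.

1.64 units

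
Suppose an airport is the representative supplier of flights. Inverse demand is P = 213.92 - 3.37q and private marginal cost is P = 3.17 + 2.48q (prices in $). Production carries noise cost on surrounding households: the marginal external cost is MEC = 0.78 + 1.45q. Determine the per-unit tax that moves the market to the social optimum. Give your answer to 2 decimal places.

tax = $42.49 per unit

Social marginal cost = private MC + MEC = 3.95 + 3.93q.
Set SMC = demand: 3.95 + 3.93q = 213.92 - 3.37q → q* = 28.7630.
The Pigouvian tax equals MEC at q*: 0.78 + 1.45×28.7630 = 42.4864.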